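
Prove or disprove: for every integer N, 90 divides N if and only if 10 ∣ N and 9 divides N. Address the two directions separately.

Both directions hold; the statement is true.

(→) If 90 ∣ N, write N = 90q. Since 90 = 9·10, N = 10·(9q), so 10 ∣ N; and since 90 = 10·9, N = 9·(10q), so 9 ∣ N.

(←) Suppose 10 ∣ N and 9 ∣ N. Any common multiple of 10 and 9 is a multiple of their lcm; here gcd(10, 9) = 1, so lcm(10, 9) = 10·9 = 90, so 90 ∣ N.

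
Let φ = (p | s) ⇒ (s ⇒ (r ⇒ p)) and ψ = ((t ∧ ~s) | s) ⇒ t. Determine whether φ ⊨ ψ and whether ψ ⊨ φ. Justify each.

Neither implication holds.

Forward direction. This fails. Under s = T, p = F, r = F, t = F, the left side is true but the right side is false.

Converse. This fails. Under s = T, p = F, r = T, t = T, the left side is false but the right side is true.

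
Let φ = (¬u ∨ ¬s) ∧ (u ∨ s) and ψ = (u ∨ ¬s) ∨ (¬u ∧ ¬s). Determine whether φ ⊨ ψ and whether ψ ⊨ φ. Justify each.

(⇒) fails and (⇐) fails.

(⟹) This fails. Under u = F, s = T, the left side is true but the right side is false.

(⟸) This fails. Under u = F, s = F, the left side is false but the right side is true.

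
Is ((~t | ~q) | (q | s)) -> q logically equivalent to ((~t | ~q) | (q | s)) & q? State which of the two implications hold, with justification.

Equivalent; both directions hold.

(⟹) Assume the antecedent. If q is true, ((~t | ~q) | (q | s)) & q reduces to true regardless of the other variables. If q is false, the antecedent cannot hold. Either way ((~t | ~q) | (q | s)) & q holds.

(⟸) Assume the antecedent. If q is true, ((~t | ~q) | (q | s)) -> q reduces to true regardless of the other variables. If q is false, the antecedent cannot hold. Either way ((~t | ~q) | (q | s)) -> q holds.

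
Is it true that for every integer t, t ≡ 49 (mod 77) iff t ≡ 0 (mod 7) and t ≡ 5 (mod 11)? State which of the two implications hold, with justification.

(⟹) Suppose t ≡ 49 (mod 77); write t = 77j + 49. Since 7 ∣ 77, reducing mod 7 gives t ≡ 49 ≡ 0 (mod 7); since 11 ∣ 77, reducing mod 11 gives t ≡ 49 ≡ 5 (mod 11).

(⟸) Conversely, if t ≡ 0 (mod 7) and t ≡ 5 (mod 11), then by the Chinese remainder theorem t ≡ 49 (mod 77). This is exactly t ≡ 49 (mod 77).

Both directions hold; the statement is true.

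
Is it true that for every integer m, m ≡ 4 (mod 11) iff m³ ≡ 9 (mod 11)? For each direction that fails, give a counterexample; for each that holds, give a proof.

(→) Suppose m ≡ 4 (mod 11). Write m = 11j + 4. Then (11j + 4)³ = 1331j³ + 1452j² + 528j + 64 = 11(121j³ + 132j² + 48j + 5) + 9, so m³ ≡ 9 (mod 11).

(←) For the converse, argue contrapositively. If m ≢ 4 (mod 11), then m is congruent to one of 0, 1, 2, 3, 5, 6, 7, 8, 9, 10 modulo 11, and these give m³ ≡ 0, 1, 8, 5, 4, 7, 2, 6, 3, 10 respectively — never 9.

The biconditional holds.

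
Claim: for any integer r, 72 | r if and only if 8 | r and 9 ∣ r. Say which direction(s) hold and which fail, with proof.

Converse. Suppose 8 ∣ r and 9 ∣ r. Any common multiple of 8 and 9 is a multiple of their lcm; here gcd(8, 9) = 1, so lcm(8, 9) = 8·9 = 72, so 72 ∣ r.

Forward direction. If 72 ∣ r, write r = 72q. Since 72 = 9·8, r = 8·(9q), so 8 ∣ r; and since 72 = 8·9, r = 9·(8q), so 9 ∣ r.

Both directions hold.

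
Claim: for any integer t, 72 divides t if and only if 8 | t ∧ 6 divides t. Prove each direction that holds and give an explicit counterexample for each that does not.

(⟹) If 72 ∣ t, write t = 72q. Since 72 = 9·8, t = 8·(9q), so 8 ∣ t; and since 72 = 12·6, t = 6·(12q), so 6 ∣ t.

(⟸) This fails: take t = 24. Both 8 ∣ 24 and 6 ∣ 24, yet 24 is not a multiple of 72 (since 24 = 0·72 + 24), so 72 ∤ 24.

Not equivalent: only (⇒) holds.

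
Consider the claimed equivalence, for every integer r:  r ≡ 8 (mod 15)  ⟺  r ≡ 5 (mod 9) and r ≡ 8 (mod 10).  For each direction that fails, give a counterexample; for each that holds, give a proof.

Only the converse holds.

(⟹) This fails: r = 38 gives 38 ≡ 8 (mod 15) but 38 ≡ 2 (mod 9), so the conjunction on the right does not hold.

(⟸) Conversely, if r ≡ 5 (mod 9) and r ≡ 8 (mod 10), then by the Chinese remainder theorem r ≡ 68 (mod 90). Since 68 ≡ 8 (mod 15) and 15 ∣ 90, we get r ≡ 8 (mod 15).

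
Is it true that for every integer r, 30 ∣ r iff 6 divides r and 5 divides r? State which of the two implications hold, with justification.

Forward direction. If 30 ∣ r, write r = 30q. Since 30 = 5·6, r = 6·(5q), so 6 ∣ r; and since 30 = 6·5, r = 5·(6q), so 5 ∣ r.

Converse. Suppose 6 ∣ r and 5 ∣ r. Any common multiple of 6 and 5 is a multiple of their lcm; here gcd(6, 5) = 1, so lcm(6, 5) = 6·5 = 30, so 30 ∣ r.

Both directions hold.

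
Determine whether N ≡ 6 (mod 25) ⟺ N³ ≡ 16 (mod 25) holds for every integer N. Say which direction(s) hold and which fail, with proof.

(⇐) Suppose N³ ≡ 16 (mod 25). The only residue r in {0, …, 24} with r³ ≡ 16 (mod 25) is r = 6, so N ≡ 6 (mod 25).

(⇒) Suppose N ≡ 6 (mod 25). Write N = 25j + 6. Then (25j + 6)³ = 15625j³ + 11250j² + 2700j + 216 = 25(625j³ + 450j² + 108j + 8) + 16, so N³ ≡ 16 (mod 25).

Both directions hold; the statement is true.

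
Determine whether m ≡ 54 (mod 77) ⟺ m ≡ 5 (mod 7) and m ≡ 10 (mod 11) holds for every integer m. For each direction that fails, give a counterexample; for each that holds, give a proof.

[⇒] Suppose m ≡ 54 (mod 77); write m = 77j + 54. Since 7 ∣ 77, reducing mod 7 gives m ≡ 54 ≡ 5 (mod 7); since 11 ∣ 77, reducing mod 11 gives m ≡ 54 ≡ 10 (mod 11).

[⇐] Conversely, if m ≡ 5 (mod 7) and m ≡ 10 (mod 11), then by the Chinese remainder theorem m ≡ 54 (mod 77). This is exactly m ≡ 54 (mod 77).

Both implications hold.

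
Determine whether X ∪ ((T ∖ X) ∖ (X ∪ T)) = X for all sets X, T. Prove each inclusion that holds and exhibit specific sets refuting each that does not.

The two sets are equal.

(⊇) Let x ∈ X. Then either x ∈ X and x ∉ T; or x ∈ X ∩ T. In each case x ∈ X ∪ ((T ∖ X) ∖ (X ∪ T)), so X ⊆ X ∪ ((T ∖ X) ∖ (X ∪ T)).

(⊆) Let x ∈ X ∪ ((T ∖ X) ∖ (X ∪ T)). Then either x ∈ X and x ∉ T; or x ∈ X ∩ T. In each case x ∈ X, so X ∪ ((T ∖ X) ∖ (X ∪ T)) ⊆ X.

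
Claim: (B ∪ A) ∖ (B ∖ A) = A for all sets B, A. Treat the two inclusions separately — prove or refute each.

Both inclusions hold; the sets are equal.

Forward inclusion. Let x ∈ (B ∪ A) ∖ (B ∖ A). Then either x ∈ A and x ∉ B; or x ∈ B ∩ A. In each case x ∈ A, so (B ∪ A) ∖ (B ∖ A) ⊆ A.

Reverse inclusion. Let x ∈ A. Then either x ∈ A and x ∉ B; or x ∈ B ∩ A. In each case x ∈ (B ∪ A) ∖ (B ∖ A), so A ⊆ (B ∪ A) ∖ (B ∖ A).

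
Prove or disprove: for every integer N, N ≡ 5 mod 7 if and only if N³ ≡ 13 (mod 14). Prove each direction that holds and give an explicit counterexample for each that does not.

(⇒) fails and (⇐) fails.

Forward direction. This fails: take N = 12. Then 12 ≡ 5 (mod 7), but 12³ = 1728 ≡ 6 (mod 14), not 13.

Converse. This fails: take N = 3. Then 3³ = 27 ≡ 13 (mod 14), yet 3 ≡ 3 (mod 7), not 5.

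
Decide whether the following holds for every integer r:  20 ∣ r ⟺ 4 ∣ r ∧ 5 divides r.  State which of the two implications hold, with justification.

Both implications hold.

(←) Suppose 4 ∣ r and 5 ∣ r. Any common multiple of 4 and 5 is a multiple of their lcm; here gcd(4, 5) = 1, so lcm(4, 5) = 4·5 = 20, so 20 ∣ r.

(→) If 20 ∣ r, write r = 20q. Since 20 = 5·4, r = 4·(5q), so 4 ∣ r; and since 20 = 4·5, r = 5·(4q), so 5 ∣ r.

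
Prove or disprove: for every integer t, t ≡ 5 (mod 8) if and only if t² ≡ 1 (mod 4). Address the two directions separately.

The forward direction holds; the converse fails.

(⇒) Suppose t ≡ 5 (mod 8). Then t² ≡ 5² = 25 (mod 8), and since 4 ∣ 8, also t² ≡ 1 (mod 4).

(⇐) This fails: take t = 1. Then 1² = 1 ≡ 1 (mod 4), yet 1 ≡ 1 (mod 8), not 5.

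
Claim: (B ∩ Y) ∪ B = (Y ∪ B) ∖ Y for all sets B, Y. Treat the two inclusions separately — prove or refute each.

(⟹) This inclusion fails. Take B = {1}, Y = {1}; then 1 ∈ (B ∩ Y) ∪ B but 1 ∉ (Y ∪ B) ∖ Y.

(⟸) Let x ∈ (Y ∪ B) ∖ Y. Then x ∈ B and x ∉ Y, from which x ∈ (B ∩ Y) ∪ B.

The sets are not equal: only the reverse inclusion holds.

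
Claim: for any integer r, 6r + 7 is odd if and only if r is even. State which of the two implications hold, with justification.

The forward direction fails; the converse holds.

Forward direction. This fails: take r = 1. Then 6r + 7 = 13, which is odd, yet r = 1 is odd, not even.

Converse. Suppose r is even. Since 6 is even, 6r is even for every r, so 6r + 7 has the same parity as 7, which is odd. Hence 6r + 7 is odd.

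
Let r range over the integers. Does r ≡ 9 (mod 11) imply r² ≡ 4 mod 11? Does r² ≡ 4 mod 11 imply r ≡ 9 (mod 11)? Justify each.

(⇒) Suppose r ≡ 9 (mod 11). Write r = 11j + 9. Then (11j + 9)² = 121j² + 198j + 81 = 11(11j² + 18j + 7) + 4, so r² ≡ 4 (mod 11).

(⇐) This fails: take r = 2. Then 2² = 4 ≡ 4 (mod 11), yet 2 ≡ 2 (mod 11), not 9.

Not equivalent: only (⇒) holds.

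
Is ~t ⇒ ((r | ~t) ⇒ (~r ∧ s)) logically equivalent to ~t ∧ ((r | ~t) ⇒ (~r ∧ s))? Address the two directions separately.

Only the reverse direction holds.

(⇒) This fails. Under s = F, t = T, r = F, the left side is true but the right side is false.

(⇐) Assume the antecedent. If s is true, the antecedent forces (s = T, t = F, r = F), and ~t ⇒ ((r | ~t) ⇒ (~r ∧ s)) holds there. If s is false, the antecedent cannot hold. Either way ~t ⇒ ((r | ~t) ⇒ (~r ∧ s)) holds.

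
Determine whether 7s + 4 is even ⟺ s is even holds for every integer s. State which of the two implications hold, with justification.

[⇒] Suppose 7s + 4 is even. Since 7 is odd, 7s and s have the same parity, so 7s + 4 ≡ s + 4 (mod 2). As 4 is even, 7s + 4 is even exactly when s is even. Thus s is even.

[⇐] Conversely, suppose s is even; write s = 2j. Then 7s + 4 = 7·(2j) + 4 = 2·7j + 4, which is even.

Equivalent; both directions hold.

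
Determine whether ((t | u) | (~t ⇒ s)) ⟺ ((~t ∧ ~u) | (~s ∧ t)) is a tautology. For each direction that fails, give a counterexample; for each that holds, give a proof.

[⇒] This fails. Under s = F, u = T, t = F, the left side is true but the right side is false.

[⇐] This fails. Under s = F, u = F, t = F, the left side is false but the right side is true.

Neither direction holds.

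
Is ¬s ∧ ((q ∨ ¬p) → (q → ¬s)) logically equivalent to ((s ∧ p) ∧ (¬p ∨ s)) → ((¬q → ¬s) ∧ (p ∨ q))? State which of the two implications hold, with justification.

The forward direction holds; the converse fails.

(⇒) Assume the antecedent. If p is true, the antecedent forces (p = T, q = F, s = F) or (p = T, q = T, s = F), and the consequent holds there. If p is false, the consequent reduces to true regardless of the other variables. Either way the consequent holds.

(⇐) This fails. Under p = F, q = F, s = T, the left side is false but the right side is true.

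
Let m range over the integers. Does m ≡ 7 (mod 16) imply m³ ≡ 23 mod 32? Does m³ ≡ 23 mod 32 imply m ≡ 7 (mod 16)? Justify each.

(⇒) This fails: take m = 23. Then 23 ≡ 7 (mod 16), but 23³ = 12167 ≡ 7 (mod 32), not 23.

(⇐) Conversely, the residues r modulo 32 with r³ ≡ 23 (mod 32) are exactly {7}, and each is ≡ 7 (mod 16).

The forward direction fails; the converse holds.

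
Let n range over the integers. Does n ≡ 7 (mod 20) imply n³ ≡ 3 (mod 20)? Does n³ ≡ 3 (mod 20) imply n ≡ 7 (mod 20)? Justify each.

Both directions hold; the statement is true.

[⇒] Suppose n ≡ 7 (mod 20). Write n = 20j + 7. Then (20j + 7)³ = 8000j³ + 8400j² + 2940j + 343 = 20(400j³ + 420j² + 147j + 17) + 3, so n³ ≡ 3 (mod 20).

[⇐] Conversely, suppose n³ ≡ 3 (mod 20). The only residue r in {0, …, 19} with r³ ≡ 3 (mod 20) is r = 7, so n ≡ 7 (mod 20).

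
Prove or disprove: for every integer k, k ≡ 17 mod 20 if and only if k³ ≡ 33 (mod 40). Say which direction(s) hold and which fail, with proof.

(⇐) The residues r modulo 40 with r³ ≡ 33 (mod 40) are exactly {17}, and each is ≡ 17 (mod 20).

(⇒) This fails: take k = 37. Then 37 ≡ 17 (mod 20), but 37³ = 50653 ≡ 13 (mod 40), not 33.

Not equivalent: only (⇐) holds.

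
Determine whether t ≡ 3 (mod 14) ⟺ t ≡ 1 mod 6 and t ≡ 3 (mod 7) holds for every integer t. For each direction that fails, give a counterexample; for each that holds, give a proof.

[⇒] This fails: t = 17 gives 17 ≡ 3 (mod 14) but 17 ≡ 5 (mod 6), so the conjunction on the right does not hold.

[⇐] Conversely, if t ≡ 1 (mod 6) and t ≡ 3 (mod 7), then by the Chinese remainder theorem t ≡ 31 (mod 42). Since 31 ≡ 3 (mod 14) and 14 ∣ 42, we get t ≡ 3 (mod 14).

Not equivalent: only (⇐) holds.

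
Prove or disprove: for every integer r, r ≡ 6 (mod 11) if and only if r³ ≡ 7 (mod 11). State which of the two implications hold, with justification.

Equivalent; both directions hold.

(→) Suppose r ≡ 6 (mod 11). Write r = 11j + 6. Then (11j + 6)³ = 1331j³ + 2178j² + 1188j + 216 = 11(121j³ + 198j² + 108j + 19) + 7, so r³ ≡ 7 (mod 11).

(←) For the converse, argue contrapositively. If r ≢ 6 (mod 11), then r is congruent to one of 0, 1, 2, 3, 4, 5, 7, 8, 9, 10 modulo 11, and these give r³ ≡ 0, 1, 8, 5, 9, 4, 2, 6, 3, 10 respectively — never 7.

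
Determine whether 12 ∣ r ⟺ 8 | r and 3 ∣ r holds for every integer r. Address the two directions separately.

The forward direction fails; the converse holds.

(⟸) Suppose 8 ∣ r and 3 ∣ r. Any common multiple of 8 and 3 is a multiple of their lcm; here gcd(8, 3) = 1, so lcm(8, 3) = 8·3 = 24, so 24 ∣ r. Since 12 ∣ 24, it follows that 12 ∣ r.

(⟹) This fails: take r = 12. Certainly 12 ∣ 12, but 8 ∤ 12.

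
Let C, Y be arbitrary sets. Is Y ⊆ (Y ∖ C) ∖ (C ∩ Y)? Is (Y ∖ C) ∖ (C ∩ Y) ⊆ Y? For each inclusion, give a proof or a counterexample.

The sets are not equal: only the reverse inclusion holds.

Forward inclusion. This inclusion fails. Take C = {1}, Y = {1}; then 1 ∈ Y but 1 ∉ (Y ∖ C) ∖ (C ∩ Y).

Reverse inclusion. Let x ∈ (Y ∖ C) ∖ (C ∩ Y). Then x ∈ Y and x ∉ C, from which x ∈ Y.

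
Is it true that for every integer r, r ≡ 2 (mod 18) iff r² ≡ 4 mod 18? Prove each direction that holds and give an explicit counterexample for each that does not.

(⟸) This fails: take r = 16. Then 16² = 256 ≡ 4 (mod 18), yet 16 ≡ 16 (mod 18), not 2.

(⟹) Suppose r ≡ 2 (mod 18). Write r = 18j + 2. Then (18j + 2)² = 324j² + 72j + 4 = 18(18j² + 4j) + 4, so r² ≡ 4 (mod 18).

Only the forward implication holds.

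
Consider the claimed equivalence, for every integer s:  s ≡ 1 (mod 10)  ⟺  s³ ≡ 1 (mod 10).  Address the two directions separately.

[⇒] Suppose s ≡ 1 (mod 10). Write s = 10j + 1. Then (10j + 1)³ = 1000j³ + 300j² + 30j + 1 = 10(100j³ + 30j² + 3j) + 1, so s³ ≡ 1 (mod 10).

[⇐] For the converse, argue contrapositively. If s ≢ 1 (mod 10), then s is congruent to one of 0, 2, 3, 4, 5, 6, 7, 8, 9 modulo 10, and these give s³ ≡ 0, 8, 7, 4, 5, 6, 3, 2, 9 respectively — never 1.

Both implications hold.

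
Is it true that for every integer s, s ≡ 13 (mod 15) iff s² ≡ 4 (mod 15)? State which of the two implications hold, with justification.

Only the forward implication holds.

(⟸) This fails: take s = 2. Then 2² = 4 ≡ 4 (mod 15), yet 2 ≡ 2 (mod 15), not 13.

(⟹) Suppose s ≡ 13 (mod 15). Write s = 15j + 13. Then (15j + 13)² = 225j² + 390j + 169 = 15(15j² + 26j + 11) + 4, so s² ≡ 4 (mod 15).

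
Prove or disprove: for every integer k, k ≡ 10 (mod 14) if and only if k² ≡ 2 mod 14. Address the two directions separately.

Converse. This fails: take k = 4. Then 4² = 16 ≡ 2 (mod 14), yet 4 ≡ 4 (mod 14), not 10.

Forward direction. Suppose k ≡ 10 (mod 14). Write k = 14j + 10. Then (14j + 10)² = 196j² + 280j + 100 = 14(14j² + 20j + 7) + 2, so k² ≡ 2 (mod 14).

Not equivalent: only (⇒) holds.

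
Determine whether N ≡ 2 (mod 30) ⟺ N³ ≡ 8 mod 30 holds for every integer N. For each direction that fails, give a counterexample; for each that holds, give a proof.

Forward direction. Suppose N ≡ 2 (mod 30). Write N = 30j + 2. Then (30j + 2)³ = 27000j³ + 5400j² + 360j + 8 = 30(900j³ + 180j² + 12j) + 8, so N³ ≡ 8 (mod 30).

Converse. Suppose N³ ≡ 8 (mod 30). The only residue r in {0, …, 29} with r³ ≡ 8 (mod 30) is r = 2, so N ≡ 2 (mod 30).

Both directions hold.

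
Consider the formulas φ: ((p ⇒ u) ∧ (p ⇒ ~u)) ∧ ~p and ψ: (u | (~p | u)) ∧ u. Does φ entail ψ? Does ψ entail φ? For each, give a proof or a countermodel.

(→) This fails. Under p = F, u = F, the left side is true but the right side is false.

(←) This fails. Under p = T, u = T, the left side is false but the right side is true.

Neither implication holds.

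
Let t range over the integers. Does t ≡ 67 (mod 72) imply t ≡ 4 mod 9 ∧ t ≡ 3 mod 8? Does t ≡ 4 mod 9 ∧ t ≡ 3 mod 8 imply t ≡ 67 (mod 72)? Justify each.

Both directions hold; the statement is true.

[⇐] If t ≡ 4 (mod 9) and t ≡ 3 (mod 8), then by the Chinese remainder theorem t ≡ 67 (mod 72). This is exactly t ≡ 67 (mod 72).

[⇒] Suppose t ≡ 67 (mod 72); write t = 72j + 67. Since 9 ∣ 72, reducing mod 9 gives t ≡ 67 ≡ 4 (mod 9); since 8 ∣ 72, reducing mod 8 gives t ≡ 67 ≡ 3 (mod 8).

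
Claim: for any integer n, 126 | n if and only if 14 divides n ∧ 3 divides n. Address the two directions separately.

The forward direction holds; the converse fails.

(←) This fails: take n = 42. Both 14 ∣ 42 and 3 ∣ 42, yet 42 is not a multiple of 126 (since 42 = 0·126 + 42), so 126 ∤ 42.

(→) If 126 ∣ n, write n = 126q. Since 126 = 9·14, n = 14·(9q), so 14 ∣ n; and since 126 = 42·3, n = 3·(42q), so 3 ∣ n.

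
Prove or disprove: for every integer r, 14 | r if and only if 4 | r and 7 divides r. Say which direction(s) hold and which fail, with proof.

Forward direction. This fails: take r = 14. Certainly 14 ∣ 14, but 4 ∤ 14.

Converse. Suppose 4 ∣ r and 7 ∣ r. Any common multiple of 4 and 7 is a multiple of their lcm; here gcd(4, 7) = 1, so lcm(4, 7) = 4·7 = 28, so 28 ∣ r. Since 14 ∣ 28, it follows that 14 ∣ r.

Only the converse holds.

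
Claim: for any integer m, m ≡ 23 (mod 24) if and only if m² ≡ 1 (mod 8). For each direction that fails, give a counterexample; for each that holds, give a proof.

The forward direction holds; the converse fails.

[⇒] Suppose m ≡ 23 (mod 24). Then m² ≡ 23² = 529 (mod 24), and since 8 ∣ 24, also m² ≡ 1 (mod 8).

[⇐] This fails: take m = 1. Then 1² = 1 ≡ 1 (mod 8), yet 1 ≡ 1 (mod 24), not 23.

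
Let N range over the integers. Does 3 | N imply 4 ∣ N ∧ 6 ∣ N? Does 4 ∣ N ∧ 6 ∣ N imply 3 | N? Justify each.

(⇒) fails; (⇐) holds.

Forward direction. This fails: take N = 3. Certainly 3 ∣ 3, but 4 ∤ 3.

Converse. Suppose 4 ∣ N and 6 ∣ N. Any common multiple of 4 and 6 is a multiple of their lcm; here lcm(4, 6) = 4·6/gcd(4, 6) = 24/2 = 12, so 12 ∣ N. Since 3 ∣ 12, it follows that 3 ∣ N.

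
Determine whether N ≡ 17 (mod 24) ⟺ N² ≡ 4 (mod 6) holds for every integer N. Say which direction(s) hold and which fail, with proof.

(⇒) fails and (⇐) fails.

Forward direction. This fails: take N = 17. Then 17 ≡ 17 (mod 24), but 17² = 289 ≡ 1 (mod 6), not 4.

Converse. This fails: take N = 2. Then 2² = 4 ≡ 4 (mod 6), yet 2 ≡ 2 (mod 24), not 17.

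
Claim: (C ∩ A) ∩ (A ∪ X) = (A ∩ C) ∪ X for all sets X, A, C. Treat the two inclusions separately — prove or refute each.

(⊆) holds; (⊇) fails.

(⊆) Let x ∈ (C ∩ A) ∩ (A ∪ X). Then either x ∈ A ∩ C and x ∉ X; or x ∈ X ∩ A ∩ C. In each case x ∈ (A ∩ C) ∪ X, so (C ∩ A) ∩ (A ∪ X) ⊆ (A ∩ C) ∪ X.

(⊇) This inclusion fails. Take X = {1}, A = ∅, C = ∅; then 1 ∈ (A ∩ C) ∪ X but 1 ∉ (C ∩ A) ∩ (A ∪ X).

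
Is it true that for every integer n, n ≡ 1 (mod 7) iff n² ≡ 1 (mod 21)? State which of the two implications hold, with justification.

Neither direction holds.

Forward direction. This fails: take n = 15. Then 15 ≡ 1 (mod 7), but 15² = 225 ≡ 15 (mod 21), not 1.

Converse. This fails: take n = 13. Then 13² = 169 ≡ 1 (mod 21), yet 13 ≡ 6 (mod 7), not 1.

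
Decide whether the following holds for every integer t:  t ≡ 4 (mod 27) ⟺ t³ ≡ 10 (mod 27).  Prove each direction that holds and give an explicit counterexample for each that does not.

(⇒) holds; (⇐) fails.

(→) Suppose t ≡ 4 (mod 27). Write t = 27j + 4. Then (27j + 4)³ = 19683j³ + 8748j² + 1296j + 64 = 27(729j³ + 324j² + 48j + 2) + 10, so t³ ≡ 10 (mod 27).

(←) This fails: take t = 13. Then 13³ = 2197 ≡ 10 (mod 27), yet 13 ≡ 13 (mod 27), not 4.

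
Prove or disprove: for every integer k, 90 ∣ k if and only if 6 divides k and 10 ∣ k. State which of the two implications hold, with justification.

The forward direction holds; the converse fails.

[⇒] If 90 ∣ k, write k = 90q. Since 90 = 15·6, k = 6·(15q), so 6 ∣ k; and since 90 = 9·10, k = 10·(9q), so 10 ∣ k.

[⇐] This fails: take k = 30. Both 6 ∣ 30 and 10 ∣ 30, yet 30 is not a multiple of 90 (since 30 = 0·90 + 30), so 90 ∤ 30.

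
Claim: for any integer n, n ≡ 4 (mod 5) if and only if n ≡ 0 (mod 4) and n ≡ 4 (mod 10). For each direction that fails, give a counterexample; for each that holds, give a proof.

[⇒] This fails: n = 9 gives 9 ≡ 4 (mod 5) but 9 ≡ 1 (mod 4), so the conjunction on the right does not hold.

[⇐] Conversely, if n ≡ 0 (mod 4) and n ≡ 4 (mod 10), then by the Chinese remainder theorem n ≡ 4 (mod 20). Since 4 ≡ 4 (mod 5) and 5 ∣ 20, we get n ≡ 4 (mod 5).

Not equivalent: only (⇐) holds.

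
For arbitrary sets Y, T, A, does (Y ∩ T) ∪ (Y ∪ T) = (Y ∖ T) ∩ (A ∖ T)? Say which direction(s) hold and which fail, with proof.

The sets are not equal: only the reverse inclusion holds.

Forward inclusion. This inclusion fails. Take Y = {1}, T = ∅, A = ∅; then 1 ∈ (Y ∩ T) ∪ (Y ∪ T) but 1 ∉ (Y ∖ T) ∩ (A ∖ T).

Reverse inclusion. Let x ∈ (Y ∖ T) ∩ (A ∖ T). Then x ∈ Y ∩ A and x ∉ T, from which x ∈ (Y ∩ T) ∪ (Y ∪ T).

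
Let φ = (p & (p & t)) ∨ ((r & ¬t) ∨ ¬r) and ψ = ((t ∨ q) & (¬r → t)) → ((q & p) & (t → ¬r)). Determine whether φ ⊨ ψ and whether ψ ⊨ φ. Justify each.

(⟹) This fails. Under q = F, t = T, r = F, p = F, the left side is true but the right side is false.

(⟸) Assume the antecedent. If t is true, the antecedent forces (q = T, t = T, r = F, p = T), and the consequent holds there. If t is false, the consequent reduces to true regardless of the other variables. Either way the consequent holds.

The forward direction fails; the converse holds.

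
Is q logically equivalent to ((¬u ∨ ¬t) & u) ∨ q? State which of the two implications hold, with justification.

Only the forward implication holds.

[⇐] This fails. Under u = T, t = F, q = F, the left side is false but the right side is true.

[⇒] Assume the antecedent. If u is true, the antecedent forces (u = T, t = F, q = T) or (u = T, t = T, q = T), and ((¬u ∨ ¬t) & u) ∨ q holds there. If u is false, the antecedent forces (u = F, t = F, q = T) or (u = F, t = T, q = T), and ((¬u ∨ ¬t) & u) ∨ q holds there. Either way ((¬u ∨ ¬t) & u) ∨ q holds.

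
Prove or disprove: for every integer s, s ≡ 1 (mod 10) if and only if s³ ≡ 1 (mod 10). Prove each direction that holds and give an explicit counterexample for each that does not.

(⇒) Suppose s ≡ 1 (mod 10). Write s = 10j + 1. Then (10j + 1)³ = 1000j³ + 300j² + 30j + 1 = 10(100j³ + 30j² + 3j) + 1, so s³ ≡ 1 (mod 10).

(⇐) Conversely, suppose s³ ≡ 1 (mod 10). The only residue r in {0, …, 9} with r³ ≡ 1 (mod 10) is r = 1, so s ≡ 1 (mod 10).

Both implications hold.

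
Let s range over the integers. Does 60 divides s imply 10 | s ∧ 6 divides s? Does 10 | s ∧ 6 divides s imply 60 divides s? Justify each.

(⇐) This fails: take s = 30. Both 10 ∣ 30 and 6 ∣ 30, yet 30 is not a multiple of 60 (since 30 = 0·60 + 30), so 60 ∤ 30.

(⇒) If 60 ∣ s, write s = 60q. Since 60 = 6·10, s = 10·(6q), so 10 ∣ s; and since 60 = 10·6, s = 6·(10q), so 6 ∣ s.

Not equivalent: only (⇒) holds.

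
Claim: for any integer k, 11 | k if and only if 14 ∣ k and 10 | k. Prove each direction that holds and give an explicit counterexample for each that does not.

(⇒) fails and (⇐) fails.

Forward direction. This fails: take k = 11. Certainly 11 ∣ 11, but 14 ∤ 11.

Converse. This fails: take k = 70. Both 14 ∣ 70 and 10 ∣ 70, yet 70 is not a multiple of 11 (since 70 = 6·11 + 4), so 11 ∤ 70.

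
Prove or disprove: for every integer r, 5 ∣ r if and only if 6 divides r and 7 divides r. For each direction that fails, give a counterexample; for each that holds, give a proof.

[⇒] This fails: take r = 5. Certainly 5 ∣ 5, but 6 ∤ 5.

[⇐] This fails: take r = 42. Both 6 ∣ 42 and 7 ∣ 42, yet 42 is not a multiple of 5 (since 42 = 8·5 + 2), so 5 ∤ 42.

Neither direction holds.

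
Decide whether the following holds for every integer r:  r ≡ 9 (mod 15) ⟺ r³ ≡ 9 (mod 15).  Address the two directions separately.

(⟹) Suppose r ≡ 9 (mod 15). Write r = 15j + 9. Then (15j + 9)³ = 3375j³ + 6075j² + 3645j + 729 = 15(225j³ + 405j² + 243j + 48) + 9, so r³ ≡ 9 (mod 15).

(⟸) Conversely, suppose r³ ≡ 9 (mod 15). The only residue r in {0, …, 14} with r³ ≡ 9 (mod 15) is r = 9, so r ≡ 9 (mod 15).

Both directions hold.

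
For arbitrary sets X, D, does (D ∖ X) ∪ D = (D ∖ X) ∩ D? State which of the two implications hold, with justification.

(⊆) This inclusion fails. Take X = {1}, D = {1}; then 1 ∈ (D ∖ X) ∪ D but 1 ∉ (D ∖ X) ∩ D.

(⊇) Let x ∈ (D ∖ X) ∩ D. Then x ∈ D and x ∉ X, from which x ∈ (D ∖ X) ∪ D.

The sets are not equal: only the reverse inclusion holds.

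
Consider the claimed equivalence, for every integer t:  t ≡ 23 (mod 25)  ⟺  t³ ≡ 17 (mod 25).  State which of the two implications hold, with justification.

Equivalent; both directions hold.

Converse. Suppose t³ ≡ 17 (mod 25). The only residue r in {0, …, 24} with r³ ≡ 17 (mod 25) is r = 23, so t ≡ 23 (mod 25).

Forward direction. Suppose t ≡ 23 (mod 25). Write t = 25j + 23. Then (25j + 23)³ = 15625j³ + 43125j² + 39675j + 12167 = 25(625j³ + 1725j² + 1587j + 486) + 17, so t³ ≡ 17 (mod 25).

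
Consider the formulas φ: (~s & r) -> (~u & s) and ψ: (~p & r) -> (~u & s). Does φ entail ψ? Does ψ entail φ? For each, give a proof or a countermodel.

[⇒] This fails. Under p = F, u = T, s = T, r = T, the left side is true but the right side is false.

[⇐] This fails. Under p = T, u = F, s = F, r = T, the left side is false but the right side is true.

Neither direction holds.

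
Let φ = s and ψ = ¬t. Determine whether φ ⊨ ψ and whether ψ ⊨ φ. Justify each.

Forward direction. This fails. Under t = T, s = T, the left side is true but the right side is false.

Converse. This fails. Under t = F, s = F, the left side is false but the right side is true.

(⇒) fails and (⇐) fails.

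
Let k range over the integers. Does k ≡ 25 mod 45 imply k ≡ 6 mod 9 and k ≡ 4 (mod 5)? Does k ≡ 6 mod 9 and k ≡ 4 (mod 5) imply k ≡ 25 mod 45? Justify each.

(⟹) This fails: k = 25 gives 25 ≡ 25 (mod 45) but 25 ≡ 7 (mod 9), so the conjunction on the right does not hold.

(⟸) This fails: k = 24 satisfies both congruences on the right (24 ≡ 6 mod 9 and 24 ≡ 4 mod 5) yet 24 ≡ 24 (mod 45), not 25.

Neither implication holds.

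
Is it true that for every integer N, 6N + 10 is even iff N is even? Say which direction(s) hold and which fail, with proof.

Not equivalent: only (⇐) holds.

(⇒) This fails: take N = 7. Then 6N + 10 = 52, which is even, yet N = 7 is odd, not even.

(⇐) Suppose N is even. Since 6 is even, 6N is even for every N, so 6N + 10 has the same parity as 10, which is even. Hence 6N + 10 is even.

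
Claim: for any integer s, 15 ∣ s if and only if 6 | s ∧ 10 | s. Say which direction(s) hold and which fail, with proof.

(→) This fails: take s = 15. Certainly 15 ∣ 15, but 6 ∤ 15.

(←) Suppose 6 ∣ s and 10 ∣ s. Any common multiple of 6 and 10 is a multiple of their lcm; here lcm(6, 10) = 6·10/gcd(6, 10) = 60/2 = 30, so 30 ∣ s. Since 15 ∣ 30, it follows that 15 ∣ s.

Only the reverse direction holds.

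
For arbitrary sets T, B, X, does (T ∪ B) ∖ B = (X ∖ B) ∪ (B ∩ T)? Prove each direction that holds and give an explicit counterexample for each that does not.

(⊆) This inclusion fails. Take T = {1}, B = ∅, X = ∅; then 1 ∈ (T ∪ B) ∖ B but 1 ∉ (X ∖ B) ∪ (B ∩ T).

(⊇) This inclusion fails. Take T = {1}, B = {1}, X = ∅; then 1 ∈ (X ∖ B) ∪ (B ∩ T) but 1 ∉ (T ∪ B) ∖ B.

Neither inclusion holds.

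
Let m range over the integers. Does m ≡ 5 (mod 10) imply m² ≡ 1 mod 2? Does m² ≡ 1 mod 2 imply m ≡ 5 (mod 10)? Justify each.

Only the forward implication holds.

(→) Suppose m ≡ 5 (mod 10). Then m² ≡ 5² = 25 (mod 10), and since 2 ∣ 10, also m² ≡ 1 (mod 2).

(←) This fails: take m = 1. Then 1² = 1 ≡ 1 (mod 2), yet 1 ≡ 1 (mod 10), not 5.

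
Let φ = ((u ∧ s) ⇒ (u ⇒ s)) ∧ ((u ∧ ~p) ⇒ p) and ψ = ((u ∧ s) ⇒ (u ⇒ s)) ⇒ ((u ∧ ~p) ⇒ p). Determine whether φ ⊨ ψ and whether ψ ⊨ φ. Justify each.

Both implications hold.

[⇒] Assume the antecedent. If p is true, the consequent reduces to true regardless of the other variables. If p is false, the antecedent forces (p = F, s = F, u = F) or (p = F, s = T, u = F), and the consequent holds there. Either way the consequent holds.

[⇐] Assume the antecedent. If p is true, the consequent reduces to true regardless of the other variables. If p is false, the antecedent forces (p = F, s = F, u = F) or (p = F, s = T, u = F), and the consequent holds there. Either way the consequent holds.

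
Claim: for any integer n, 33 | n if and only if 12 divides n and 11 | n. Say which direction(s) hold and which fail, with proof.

(⇒) fails; (⇐) holds.

Forward direction. This fails: take n = 33. Certainly 33 ∣ 33, but 12 ∤ 33.

Converse. Suppose 12 ∣ n and 11 ∣ n. Any common multiple of 12 and 11 is a multiple of their lcm; here gcd(12, 11) = 1, so lcm(12, 11) = 12·11 = 132, so 132 ∣ n. Since 33 ∣ 132, it follows that 33 ∣ n.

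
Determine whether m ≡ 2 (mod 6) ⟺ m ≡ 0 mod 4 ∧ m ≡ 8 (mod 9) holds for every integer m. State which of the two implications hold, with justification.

(→) This fails: m = 32 gives 32 ≡ 2 (mod 6) but 32 ≡ 5 (mod 9), so the conjunction on the right does not hold.

(←) Conversely, if m ≡ 0 (mod 4) and m ≡ 8 (mod 9), then by the Chinese remainder theorem m ≡ 8 (mod 36). Since 8 ≡ 2 (mod 6) and 6 ∣ 36, we get m ≡ 2 (mod 6).

The forward direction fails; the converse holds.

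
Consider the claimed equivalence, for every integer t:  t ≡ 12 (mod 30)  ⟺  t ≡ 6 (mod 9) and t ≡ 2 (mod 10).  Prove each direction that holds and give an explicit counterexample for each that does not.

Only the reverse direction holds.

Converse. If t ≡ 6 (mod 9) and t ≡ 2 (mod 10), then by the Chinese remainder theorem t ≡ 42 (mod 90). Since 42 ≡ 12 (mod 30) and 30 ∣ 90, we get t ≡ 12 (mod 30).

Forward direction. This fails: t = 72 gives 72 ≡ 12 (mod 30) but 72 ≡ 0 (mod 9), so the conjunction on the right does not hold.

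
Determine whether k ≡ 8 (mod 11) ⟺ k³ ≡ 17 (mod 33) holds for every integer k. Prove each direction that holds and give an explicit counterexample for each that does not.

Converse. The residues r modulo 33 with r³ ≡ 17 (mod 33) are exactly {8}, and each is ≡ 8 (mod 11).

Forward direction. This fails: take k = 19. Then 19 ≡ 8 (mod 11), but 19³ = 6859 ≡ 28 (mod 33), not 17.

The forward direction fails; the converse holds.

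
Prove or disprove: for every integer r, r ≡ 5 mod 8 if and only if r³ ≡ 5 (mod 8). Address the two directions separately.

The biconditional holds.

(⟹) Suppose r ≡ 5 mod 8. Write r = 8j + 5. Then (8j + 5)³ = 512j³ + 960j² + 600j + 125 = 8(64j³ + 120j² + 75j + 15) + 5, so r³ ≡ 5 (mod 8).

(⟸) For the converse, argue contrapositively. If r ≢ 5 (mod 8), then r is congruent to one of 0, 1, 2, 3, 4, 6, 7 modulo 8, and these give r³ ≡ 0, 1, 0, 3, 0, 0, 7 respectively — never 5.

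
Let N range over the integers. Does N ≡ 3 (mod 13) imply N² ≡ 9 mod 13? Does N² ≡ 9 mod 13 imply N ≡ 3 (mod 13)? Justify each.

Not equivalent: only (⇒) holds.

[⇐] This fails: take N = 10. Then 10² = 100 ≡ 9 (mod 13), yet 10 ≡ 10 (mod 13), not 3.

[⇒] Suppose N ≡ 3 (mod 13). Write N = 13j + 3. Then (13j + 3)² = 169j² + 78j + 9 = 13(13j² + 6j) + 9, so N² ≡ 9 (mod 13).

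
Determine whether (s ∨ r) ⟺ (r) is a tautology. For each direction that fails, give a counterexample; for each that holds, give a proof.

[⇒] This fails. Under s = T, r = F, the left side is true but the right side is false.

[⇐] Assume the antecedent. If s is true, s ∨ r reduces to true regardless of the other variables. If s is false, the antecedent forces (s = F, r = T), and s ∨ r holds there. Either way s ∨ r holds.

Only the converse holds.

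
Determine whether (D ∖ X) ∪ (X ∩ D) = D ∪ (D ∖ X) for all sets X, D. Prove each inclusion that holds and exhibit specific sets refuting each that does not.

Forward inclusion. Let x ∈ (D ∖ X) ∪ (X ∩ D). Then either x ∈ D and x ∉ X; or x ∈ X ∩ D. In each case x ∈ D ∪ (D ∖ X), so (D ∖ X) ∪ (X ∩ D) ⊆ D ∪ (D ∖ X).

Reverse inclusion. Let x ∈ D ∪ (D ∖ X). Then either x ∈ D and x ∉ X; or x ∈ X ∩ D. In each case x ∈ (D ∖ X) ∪ (X ∩ D), so D ∪ (D ∖ X) ⊆ (D ∖ X) ∪ (X ∩ D).

Both inclusions hold.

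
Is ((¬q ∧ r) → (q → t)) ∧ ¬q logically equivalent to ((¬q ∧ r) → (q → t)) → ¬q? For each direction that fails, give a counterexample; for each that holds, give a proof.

Converse. Assume the antecedent. If r is true, the antecedent forces (r = T, q = F, t = F) or (r = T, q = F, t = T), and ((¬q ∧ r) → (q → t)) ∧ ¬q holds there. If r is false, the antecedent forces (r = F, q = F, t = F) or (r = F, q = F, t = T), and ((¬q ∧ r) → (q → t)) ∧ ¬q holds there. Either way ((¬q ∧ r) → (q → t)) ∧ ¬q holds.

Forward direction. Assume the antecedent. If r is true, the antecedent forces (r = T, q = F, t = F) or (r = T, q = F, t = T), and ((¬q ∧ r) → (q → t)) → ¬q holds there. If r is false, the antecedent forces (r = F, q = F, t = F) or (r = F, q = F, t = T), and ((¬q ∧ r) → (q → t)) → ¬q holds there. Either way ((¬q ∧ r) → (q → t)) → ¬q holds.

Both implications hold.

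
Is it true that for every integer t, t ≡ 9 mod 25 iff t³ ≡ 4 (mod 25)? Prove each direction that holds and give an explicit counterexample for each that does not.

Both directions hold; the statement is true.

(→) Suppose t ≡ 9 mod 25. Write t = 25j + 9. Then (25j + 9)³ = 15625j³ + 16875j² + 6075j + 729 = 25(625j³ + 675j² + 243j + 29) + 4, so t³ ≡ 4 (mod 25).

(←) Conversely, suppose t³ ≡ 4 (mod 25). The only residue r in {0, …, 24} with r³ ≡ 4 (mod 25) is r = 9, so t ≡ 9 (mod 25).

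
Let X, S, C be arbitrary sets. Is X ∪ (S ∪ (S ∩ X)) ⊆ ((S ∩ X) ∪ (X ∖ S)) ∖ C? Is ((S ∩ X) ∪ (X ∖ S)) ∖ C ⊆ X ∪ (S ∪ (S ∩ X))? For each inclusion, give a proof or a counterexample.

(⊆) fails; (⊇) holds.

Forward inclusion. This inclusion fails. Take X = ∅, S = {1}, C = ∅; then 1 ∈ X ∪ (S ∪ (S ∩ X)) but 1 ∉ ((S ∩ X) ∪ (X ∖ S)) ∖ C.

Reverse inclusion. Let x ∈ ((S ∩ X) ∪ (X ∖ S)) ∖ C. Then either x ∈ X and x ∉ S, C; or x ∈ X ∩ S and x ∉ C. In each case x ∈ X ∪ (S ∪ (S ∩ X)), so ((S ∩ X) ∪ (X ∖ S)) ∖ C ⊆ X ∪ (S ∪ (S ∩ X)).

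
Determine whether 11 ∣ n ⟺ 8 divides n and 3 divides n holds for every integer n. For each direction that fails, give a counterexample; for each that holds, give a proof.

(→) This fails: take n = 11. Certainly 11 ∣ 11, but 8 ∤ 11.

(←) This fails: take n = 24. Both 8 ∣ 24 and 3 ∣ 24, yet 24 is not a multiple of 11 (since 24 = 2·11 + 2), so 11 ∤ 24.

Both directions fail.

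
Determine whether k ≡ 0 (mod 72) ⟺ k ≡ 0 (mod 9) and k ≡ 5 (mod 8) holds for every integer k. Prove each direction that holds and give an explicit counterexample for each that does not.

(⟹) This fails: k = 0 gives 0 ≡ 0 (mod 72) but 0 ≡ 0 (mod 8), so the conjunction on the right does not hold.

(⟸) This fails: k = 45 satisfies both congruences on the right (45 ≡ 0 mod 9 and 45 ≡ 5 mod 8) yet 45 ≡ 45 (mod 72), not 0.

Neither direction holds.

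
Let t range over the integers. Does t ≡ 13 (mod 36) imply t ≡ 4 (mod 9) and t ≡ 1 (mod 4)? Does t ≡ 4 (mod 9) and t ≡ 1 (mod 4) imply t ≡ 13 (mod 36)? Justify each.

Both directions hold; the statement is true.

(→) Suppose t ≡ 13 (mod 36); write t = 36j + 13. Since 9 ∣ 36, reducing mod 9 gives t ≡ 13 ≡ 4 (mod 9); since 4 ∣ 36, reducing mod 4 gives t ≡ 13 ≡ 1 (mod 4).

(←) Conversely, if t ≡ 4 (mod 9) and t ≡ 1 (mod 4), then by the Chinese remainder theorem t ≡ 13 (mod 36). This is exactly t ≡ 13 (mod 36).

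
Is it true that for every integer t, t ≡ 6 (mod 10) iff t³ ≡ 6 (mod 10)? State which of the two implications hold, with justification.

The biconditional holds.

(⟸) For the converse, argue contrapositively. If t ≢ 6 (mod 10), then t is congruent to one of 0, 1, 2, 3, 4, 5, 7, 8, 9 modulo 10, and these give t³ ≡ 0, 1, 8, 7, 4, 5, 3, 2, 9 respectively — never 6.

(⟹) Suppose t ≡ 6 (mod 10). Write t = 10j + 6. Then (10j + 6)³ = 1000j³ + 1800j² + 1080j + 216 = 10(100j³ + 180j² + 108j + 21) + 6, so t³ ≡ 6 (mod 10).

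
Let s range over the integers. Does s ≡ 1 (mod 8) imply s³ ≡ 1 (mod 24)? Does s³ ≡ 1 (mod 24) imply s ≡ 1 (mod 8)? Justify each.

Not equivalent: only (⇐) holds.

(⇐) The residues r modulo 24 with r³ ≡ 1 (mod 24) are exactly {1}, and each is ≡ 1 (mod 8).

(⇒) This fails: take s = 9. Then 9 ≡ 1 (mod 8), but 9³ = 729 ≡ 9 (mod 24), not 1.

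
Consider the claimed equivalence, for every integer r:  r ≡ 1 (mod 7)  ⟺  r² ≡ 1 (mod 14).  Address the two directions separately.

(→) This fails: take r = 8. Then 8 ≡ 1 (mod 7), but 8² = 64 ≡ 8 (mod 14), not 1.

(←) This fails: take r = 13. Then 13² = 169 ≡ 1 (mod 14), yet 13 ≡ 6 (mod 7), not 1.

Neither implication holds.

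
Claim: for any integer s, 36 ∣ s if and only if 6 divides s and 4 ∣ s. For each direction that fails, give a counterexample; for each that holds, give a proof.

(→) If 36 ∣ s, write s = 36q. Since 36 = 6·6, s = 6·(6q), so 6 ∣ s; and since 36 = 9·4, s = 4·(9q), so 4 ∣ s.

(←) This fails: take s = 12. Both 6 ∣ 12 and 4 ∣ 12, yet 12 is not a multiple of 36 (since 12 = 0·36 + 12), so 36 ∤ 12.

Only the forward implication holds.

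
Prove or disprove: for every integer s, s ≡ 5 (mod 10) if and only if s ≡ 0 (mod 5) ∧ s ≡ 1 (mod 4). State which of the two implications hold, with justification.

Only the converse holds.

(⟹) This fails: s = 15 gives 15 ≡ 5 (mod 10) but 15 ≡ 3 (mod 4), so the conjunction on the right does not hold.

(⟸) Conversely, if s ≡ 0 (mod 5) and s ≡ 1 (mod 4), then by the Chinese remainder theorem s ≡ 5 (mod 20). Since 5 ≡ 5 (mod 10) and 10 ∣ 20, we get s ≡ 5 (mod 10).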